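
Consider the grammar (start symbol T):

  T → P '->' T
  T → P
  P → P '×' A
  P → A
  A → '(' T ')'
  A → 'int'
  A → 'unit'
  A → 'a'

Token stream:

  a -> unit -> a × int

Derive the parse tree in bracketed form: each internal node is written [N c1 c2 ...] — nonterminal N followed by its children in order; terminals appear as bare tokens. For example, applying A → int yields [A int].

[T [P [A a]] -> [T [P [A unit]] -> [T [P [P [A a]] × [A int]]]]]

T
P -> T
A -> T
a -> T
a -> P -> T
a -> A -> T
a -> unit -> T
a -> unit -> P
a -> unit -> P × A
a -> unit -> A × A
a -> unit -> a × A
a -> unit -> a × int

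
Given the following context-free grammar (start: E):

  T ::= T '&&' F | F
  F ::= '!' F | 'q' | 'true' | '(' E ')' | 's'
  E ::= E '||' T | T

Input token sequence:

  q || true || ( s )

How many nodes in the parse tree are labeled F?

4

[E [E [E [T [F q]]] || [T [F true]]] || [T [F ( [E [T [F s]]] )]]]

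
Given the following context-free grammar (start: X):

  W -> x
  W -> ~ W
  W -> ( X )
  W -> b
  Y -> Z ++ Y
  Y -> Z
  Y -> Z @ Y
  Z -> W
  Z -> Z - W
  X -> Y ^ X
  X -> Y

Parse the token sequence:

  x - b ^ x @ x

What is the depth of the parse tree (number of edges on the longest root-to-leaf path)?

[X [Y [Z [Z [W x]] - [W b]]] ^ [X [Y [Z [W x]] @ [Y [Z [W x]]]]]]

6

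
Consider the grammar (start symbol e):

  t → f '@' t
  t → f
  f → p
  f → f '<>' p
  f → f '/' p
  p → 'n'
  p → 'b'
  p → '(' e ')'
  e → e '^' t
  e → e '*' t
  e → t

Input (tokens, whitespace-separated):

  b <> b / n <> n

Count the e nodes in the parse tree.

1

[e [t [f [f [f [f [p b]] <> [p b]] / [p n]] <> [p n]]]]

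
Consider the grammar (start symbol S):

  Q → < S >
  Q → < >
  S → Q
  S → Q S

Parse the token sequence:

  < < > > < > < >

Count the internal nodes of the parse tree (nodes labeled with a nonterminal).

[S [Q < [S [Q < >]] >] [S [Q < >] [S [Q < >]]]]

8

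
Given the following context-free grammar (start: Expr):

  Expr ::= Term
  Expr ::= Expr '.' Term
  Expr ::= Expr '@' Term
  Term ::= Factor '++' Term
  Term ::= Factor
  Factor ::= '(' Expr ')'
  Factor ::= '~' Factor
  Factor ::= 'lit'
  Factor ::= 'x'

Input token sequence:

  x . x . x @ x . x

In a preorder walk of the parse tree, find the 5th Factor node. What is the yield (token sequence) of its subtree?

x

[Expr [Expr [Expr [Expr [Expr [Term [Factor x]]] . [Term [Factor x]]] . [Term [Factor x]]] @ [Term [Factor x]]] . [Term [Factor x]]]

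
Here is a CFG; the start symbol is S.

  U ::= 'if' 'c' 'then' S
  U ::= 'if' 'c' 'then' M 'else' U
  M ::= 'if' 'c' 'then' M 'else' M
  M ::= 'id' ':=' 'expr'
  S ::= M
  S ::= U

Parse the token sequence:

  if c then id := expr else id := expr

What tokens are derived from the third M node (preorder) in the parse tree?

[S [M if c then [M id := expr] else [M id := expr]]]

id := expr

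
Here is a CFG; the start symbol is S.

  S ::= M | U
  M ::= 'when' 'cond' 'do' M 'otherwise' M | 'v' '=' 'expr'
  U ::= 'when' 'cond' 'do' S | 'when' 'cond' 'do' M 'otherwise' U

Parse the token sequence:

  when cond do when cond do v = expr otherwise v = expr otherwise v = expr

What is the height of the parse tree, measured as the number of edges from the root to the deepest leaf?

[S [M when cond do [M when cond do [M v = expr] otherwise [M v = expr]] otherwise [M v = expr]]]

4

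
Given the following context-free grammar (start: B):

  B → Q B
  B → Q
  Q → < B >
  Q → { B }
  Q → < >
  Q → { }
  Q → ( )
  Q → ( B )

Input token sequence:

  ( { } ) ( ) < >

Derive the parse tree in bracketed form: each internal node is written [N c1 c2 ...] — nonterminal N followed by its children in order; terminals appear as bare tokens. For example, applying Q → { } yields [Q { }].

[B [Q ( [B [Q { }]] )] [B [Q ( )] [B [Q < >]]]]

B
Q B
( B ) B
( Q ) B
( { } ) B
( { } ) Q B
( { } ) ( ) B
( { } ) ( ) Q
( { } ) ( ) < >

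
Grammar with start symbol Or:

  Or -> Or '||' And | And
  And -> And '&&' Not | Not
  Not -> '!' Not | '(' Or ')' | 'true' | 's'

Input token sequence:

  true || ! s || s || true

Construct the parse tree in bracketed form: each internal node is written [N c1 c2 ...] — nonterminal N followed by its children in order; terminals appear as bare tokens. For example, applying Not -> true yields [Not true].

Or
Or || And
Or || And || And
Or || And || And || And
And || And || And || And
Not || And || And || And
true || And || And || And
true || Not || And || And
true || ! Not || And || And
true || ! s || And || And
true || ! s || Not || And
true || ! s || s || And
true || ! s || s || Not
true || ! s || s || true

[Or [Or [Or [Or [And [Not true]]] || [And [Not ! [Not s]]]] || [And [Not s]]] || [And [Not true]]]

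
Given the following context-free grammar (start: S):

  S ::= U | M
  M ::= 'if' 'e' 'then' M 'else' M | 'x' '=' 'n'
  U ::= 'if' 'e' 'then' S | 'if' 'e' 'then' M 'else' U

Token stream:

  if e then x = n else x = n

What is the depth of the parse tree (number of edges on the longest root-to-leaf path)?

[S [M if e then [M x = n] else [M x = n]]]

3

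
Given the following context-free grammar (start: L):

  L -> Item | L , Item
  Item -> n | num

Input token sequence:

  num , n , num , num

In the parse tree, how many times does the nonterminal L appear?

[L [L [L [L [Item num]] , [Item n]] , [Item num]] , [Item num]]

4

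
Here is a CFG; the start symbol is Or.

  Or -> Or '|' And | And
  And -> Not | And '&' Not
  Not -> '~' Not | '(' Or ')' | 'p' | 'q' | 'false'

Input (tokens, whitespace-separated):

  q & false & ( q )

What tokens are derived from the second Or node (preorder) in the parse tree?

[Or [And [And [And [Not q]] & [Not false]] & [Not ( [Or [And [Not q]]] )]]]

q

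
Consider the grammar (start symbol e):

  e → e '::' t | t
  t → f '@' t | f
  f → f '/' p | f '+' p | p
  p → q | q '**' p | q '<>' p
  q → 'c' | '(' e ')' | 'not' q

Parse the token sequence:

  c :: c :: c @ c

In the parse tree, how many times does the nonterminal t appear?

4

[e [e [e [t [f [p [q c]]]]] :: [t [f [p [q c]]]]] :: [t [f [p [q c]]] @ [t [f [p [q c]]]]]]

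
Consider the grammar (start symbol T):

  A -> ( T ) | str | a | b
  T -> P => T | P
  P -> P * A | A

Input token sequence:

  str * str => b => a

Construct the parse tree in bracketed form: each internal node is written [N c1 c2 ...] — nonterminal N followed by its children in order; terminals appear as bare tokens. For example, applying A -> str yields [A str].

T
P => T
P * A => T
A * A => T
str * A => T
str * str => T
str * str => P => T
str * str => A => T
str * str => b => T
str * str => b => P
str * str => b => A
str * str => b => a

[T [P [P [A str]] * [A str]] => [T [P [A b]] => [T [P [A a]]]]]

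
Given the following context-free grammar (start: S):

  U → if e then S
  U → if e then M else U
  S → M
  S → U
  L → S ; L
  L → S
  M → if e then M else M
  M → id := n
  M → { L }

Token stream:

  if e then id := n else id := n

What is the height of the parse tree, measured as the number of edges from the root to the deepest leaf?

[S [M if e then [M id := n] else [M id := n]]]

3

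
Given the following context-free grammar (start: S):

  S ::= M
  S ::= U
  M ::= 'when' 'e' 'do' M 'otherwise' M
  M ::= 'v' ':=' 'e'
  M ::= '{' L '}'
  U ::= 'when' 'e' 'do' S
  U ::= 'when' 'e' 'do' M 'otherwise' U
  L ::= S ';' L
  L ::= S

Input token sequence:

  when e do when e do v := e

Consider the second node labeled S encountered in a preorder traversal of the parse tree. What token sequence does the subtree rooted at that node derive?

[S [U when e do [S [U when e do [S [M v := e]]]]]]

when e do v := e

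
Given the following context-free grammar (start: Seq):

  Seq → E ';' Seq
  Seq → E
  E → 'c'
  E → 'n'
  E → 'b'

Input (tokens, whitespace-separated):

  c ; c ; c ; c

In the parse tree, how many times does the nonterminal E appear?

[Seq [E c] ; [Seq [E c] ; [Seq [E c] ; [Seq [E c]]]]]

4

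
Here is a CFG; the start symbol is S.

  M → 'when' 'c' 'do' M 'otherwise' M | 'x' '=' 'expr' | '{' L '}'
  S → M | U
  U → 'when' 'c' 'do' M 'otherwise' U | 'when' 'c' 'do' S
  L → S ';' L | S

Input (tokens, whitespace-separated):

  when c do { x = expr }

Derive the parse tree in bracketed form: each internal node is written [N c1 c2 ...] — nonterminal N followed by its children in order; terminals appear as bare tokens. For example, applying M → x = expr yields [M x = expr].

S
U
when c do S
when c do M
when c do { L }
when c do { S }
when c do { M }
when c do { x = expr }

[S [U when c do [S [M { [L [S [M x = expr]]] }]]]]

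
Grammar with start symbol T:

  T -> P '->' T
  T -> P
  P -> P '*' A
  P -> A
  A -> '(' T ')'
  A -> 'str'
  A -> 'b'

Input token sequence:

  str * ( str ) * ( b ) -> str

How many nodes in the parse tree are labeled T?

[T [P [P [P [A str]] * [A ( [T [P [A str]]] )]] * [A ( [T [P [A b]]] )]] -> [T [P [A str]]]]

4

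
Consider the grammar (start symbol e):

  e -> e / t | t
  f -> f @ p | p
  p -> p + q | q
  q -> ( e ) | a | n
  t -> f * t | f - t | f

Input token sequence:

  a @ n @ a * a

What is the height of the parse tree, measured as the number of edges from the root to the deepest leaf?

7

[e [t [f [f [f [p [q a]]] @ [p [q n]]] @ [p [q a]]] * [t [f [p [q a]]]]]]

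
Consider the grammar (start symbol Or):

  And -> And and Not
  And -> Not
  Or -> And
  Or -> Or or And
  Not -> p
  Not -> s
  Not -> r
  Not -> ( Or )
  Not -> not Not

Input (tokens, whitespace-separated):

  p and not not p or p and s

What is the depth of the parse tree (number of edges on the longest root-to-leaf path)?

6

[Or [Or [And [And [Not p]] and [Not not [Not not [Not p]]]]] or [And [And [Not p]] and [Not s]]]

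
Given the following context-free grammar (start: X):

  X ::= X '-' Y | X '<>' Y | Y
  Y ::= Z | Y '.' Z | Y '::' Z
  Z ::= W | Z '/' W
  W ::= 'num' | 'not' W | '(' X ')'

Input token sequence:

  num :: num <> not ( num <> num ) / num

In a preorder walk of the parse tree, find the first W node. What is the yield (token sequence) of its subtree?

[X [X [Y [Y [Z [W num]]] :: [Z [W num]]]] <> [Y [Z [Z [W not [W ( [X [X [Y [Z [W num]]]] <> [Y [Z [W num]]]] )]]] / [W num]]]]

num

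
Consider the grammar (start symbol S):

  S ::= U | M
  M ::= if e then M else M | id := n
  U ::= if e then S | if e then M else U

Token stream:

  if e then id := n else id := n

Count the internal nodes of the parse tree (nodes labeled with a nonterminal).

4

[S [M if e then [M id := n] else [M id := n]]]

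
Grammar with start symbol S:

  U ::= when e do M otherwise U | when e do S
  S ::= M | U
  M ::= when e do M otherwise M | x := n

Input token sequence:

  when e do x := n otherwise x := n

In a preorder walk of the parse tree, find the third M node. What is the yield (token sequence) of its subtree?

x := n

[S [M when e do [M x := n] otherwise [M x := n]]]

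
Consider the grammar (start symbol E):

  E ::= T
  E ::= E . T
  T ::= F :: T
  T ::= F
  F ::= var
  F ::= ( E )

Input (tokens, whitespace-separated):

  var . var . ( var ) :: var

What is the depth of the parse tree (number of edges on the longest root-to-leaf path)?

6

[E [E [E [T [F var]]] . [T [F var]]] . [T [F ( [E [T [F var]]] )] :: [T [F var]]]]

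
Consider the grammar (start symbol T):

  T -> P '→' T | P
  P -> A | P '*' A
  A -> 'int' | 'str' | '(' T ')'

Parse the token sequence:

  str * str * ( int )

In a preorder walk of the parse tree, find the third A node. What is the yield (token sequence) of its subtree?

[T [P [P [P [A str]] * [A str]] * [A ( [T [P [A int]]] )]]]

( int )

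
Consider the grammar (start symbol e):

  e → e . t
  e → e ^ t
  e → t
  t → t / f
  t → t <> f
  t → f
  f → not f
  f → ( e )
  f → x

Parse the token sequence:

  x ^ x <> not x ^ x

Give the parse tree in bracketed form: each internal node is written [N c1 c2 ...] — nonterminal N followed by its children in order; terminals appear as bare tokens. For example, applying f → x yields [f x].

[e [e [e [t [f x]]] ^ [t [t [f x]] <> [f not [f x]]]] ^ [t [f x]]]

e
e ^ t
e ^ t ^ t
t ^ t ^ t
f ^ t ^ t
x ^ t ^ t
x ^ t <> f ^ t
x ^ f <> f ^ t
x ^ x <> f ^ t
x ^ x <> not f ^ t
x ^ x <> not x ^ t
x ^ x <> not x ^ f
x ^ x <> not x ^ x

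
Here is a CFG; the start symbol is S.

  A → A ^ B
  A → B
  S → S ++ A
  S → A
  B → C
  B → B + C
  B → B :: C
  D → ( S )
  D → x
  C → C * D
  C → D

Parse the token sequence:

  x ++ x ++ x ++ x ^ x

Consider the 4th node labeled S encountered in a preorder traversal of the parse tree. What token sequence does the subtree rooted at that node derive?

[S [S [S [S [A [B [C [D x]]]]] ++ [A [B [C [D x]]]]] ++ [A [B [C [D x]]]]] ++ [A [A [B [C [D x]]]] ^ [B [C [D x]]]]]

x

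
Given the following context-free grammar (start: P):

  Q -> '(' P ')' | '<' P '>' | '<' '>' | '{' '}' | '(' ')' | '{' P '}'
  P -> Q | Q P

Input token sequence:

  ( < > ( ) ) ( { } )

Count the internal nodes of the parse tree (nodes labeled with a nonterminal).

10

[P [Q ( [P [Q < >] [P [Q ( )]]] )] [P [Q ( [P [Q { }]] )]]]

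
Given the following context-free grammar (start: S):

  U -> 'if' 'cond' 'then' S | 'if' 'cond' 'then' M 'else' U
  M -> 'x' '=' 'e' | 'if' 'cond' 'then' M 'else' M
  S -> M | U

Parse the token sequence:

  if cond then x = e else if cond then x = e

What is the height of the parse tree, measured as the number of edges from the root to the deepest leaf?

5

[S [U if cond then [M x = e] else [U if cond then [S [M x = e]]]]]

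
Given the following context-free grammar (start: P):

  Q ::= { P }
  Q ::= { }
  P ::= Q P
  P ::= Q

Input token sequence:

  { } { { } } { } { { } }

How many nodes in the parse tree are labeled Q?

6

[P [Q { }] [P [Q { [P [Q { }]] }] [P [Q { }] [P [Q { [P [Q { }]] }]]]]]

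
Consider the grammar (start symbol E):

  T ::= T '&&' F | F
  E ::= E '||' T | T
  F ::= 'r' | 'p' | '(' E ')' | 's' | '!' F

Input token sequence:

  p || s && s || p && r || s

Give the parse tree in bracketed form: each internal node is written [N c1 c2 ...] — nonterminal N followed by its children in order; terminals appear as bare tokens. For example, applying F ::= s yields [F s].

[E [E [E [E [T [F p]]] || [T [T [F s]] && [F s]]] || [T [T [F p]] && [F r]]] || [T [F s]]]

E
E || T
E || T || T
E || T || T || T
T || T || T || T
F || T || T || T
p || T || T || T
p || T && F || T || T
p || F && F || T || T
p || s && F || T || T
p || s && s || T || T
p || s && s || T && F || T
p || s && s || F && F || T
p || s && s || p && F || T
p || s && s || p && r || T
p || s && s || p && r || F
p || s && s || p && r || s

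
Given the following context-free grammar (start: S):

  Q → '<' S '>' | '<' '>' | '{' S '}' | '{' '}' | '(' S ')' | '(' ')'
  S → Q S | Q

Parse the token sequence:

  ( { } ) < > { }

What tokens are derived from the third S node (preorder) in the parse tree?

< > { }

[S [Q ( [S [Q { }]] )] [S [Q < >] [S [Q { }]]]]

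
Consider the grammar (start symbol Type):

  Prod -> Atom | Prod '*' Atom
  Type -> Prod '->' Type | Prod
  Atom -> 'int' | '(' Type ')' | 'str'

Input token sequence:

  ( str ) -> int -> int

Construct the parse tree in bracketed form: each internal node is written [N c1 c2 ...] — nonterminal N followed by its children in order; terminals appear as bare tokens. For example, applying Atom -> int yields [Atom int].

Type
Prod -> Type
Atom -> Type
( Type ) -> Type
( Prod ) -> Type
( Atom ) -> Type
( str ) -> Type
( str ) -> Prod -> Type
( str ) -> Atom -> Type
( str ) -> int -> Type
( str ) -> int -> Prod
( str ) -> int -> Atom
( str ) -> int -> int

[Type [Prod [Atom ( [Type [Prod [Atom str]]] )]] -> [Type [Prod [Atom int]] -> [Type [Prod [Atom int]]]]]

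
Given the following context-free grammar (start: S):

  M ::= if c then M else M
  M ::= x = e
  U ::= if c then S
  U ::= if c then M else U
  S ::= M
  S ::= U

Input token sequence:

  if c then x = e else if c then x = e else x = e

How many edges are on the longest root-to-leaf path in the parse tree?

[S [M if c then [M x = e] else [M if c then [M x = e] else [M x = e]]]]

4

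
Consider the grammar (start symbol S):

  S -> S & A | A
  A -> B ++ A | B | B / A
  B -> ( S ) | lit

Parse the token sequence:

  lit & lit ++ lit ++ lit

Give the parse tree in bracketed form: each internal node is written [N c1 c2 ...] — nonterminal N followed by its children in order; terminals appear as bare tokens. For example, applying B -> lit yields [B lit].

S
S & A
A & A
B & A
lit & A
lit & B ++ A
lit & lit ++ A
lit & lit ++ B ++ A
lit & lit ++ lit ++ A
lit & lit ++ lit ++ B
lit & lit ++ lit ++ lit

[S [S [A [B lit]]] & [A [B lit] ++ [A [B lit] ++ [A [B lit]]]]]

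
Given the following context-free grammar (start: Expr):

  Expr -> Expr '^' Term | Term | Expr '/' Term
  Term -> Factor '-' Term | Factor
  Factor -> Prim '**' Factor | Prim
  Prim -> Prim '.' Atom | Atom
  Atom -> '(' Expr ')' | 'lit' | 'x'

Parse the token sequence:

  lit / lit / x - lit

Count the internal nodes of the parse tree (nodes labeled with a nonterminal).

[Expr [Expr [Expr [Term [Factor [Prim [Atom lit]]]]] / [Term [Factor [Prim [Atom lit]]]]] / [Term [Factor [Prim [Atom x]]] - [Term [Factor [Prim [Atom lit]]]]]]

19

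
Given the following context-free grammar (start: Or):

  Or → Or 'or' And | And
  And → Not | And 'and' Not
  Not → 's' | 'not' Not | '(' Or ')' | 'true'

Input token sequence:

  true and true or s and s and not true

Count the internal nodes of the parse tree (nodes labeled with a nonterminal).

13

[Or [Or [And [And [Not true]] and [Not true]]] or [And [And [And [Not s]] and [Not s]] and [Not not [Not true]]]]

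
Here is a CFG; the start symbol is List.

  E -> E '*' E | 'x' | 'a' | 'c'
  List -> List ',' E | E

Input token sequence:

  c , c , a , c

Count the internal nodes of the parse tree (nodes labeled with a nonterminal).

8

[List [List [List [List [E c]] , [E c]] , [E a]] , [E c]]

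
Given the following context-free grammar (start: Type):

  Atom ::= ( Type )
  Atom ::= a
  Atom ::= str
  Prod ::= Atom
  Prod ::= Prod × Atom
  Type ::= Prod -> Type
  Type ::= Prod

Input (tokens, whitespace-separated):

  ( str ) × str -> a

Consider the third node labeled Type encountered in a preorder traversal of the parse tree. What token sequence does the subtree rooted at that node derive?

a

[Type [Prod [Prod [Atom ( [Type [Prod [Atom str]]] )]] × [Atom str]] -> [Type [Prod [Atom a]]]]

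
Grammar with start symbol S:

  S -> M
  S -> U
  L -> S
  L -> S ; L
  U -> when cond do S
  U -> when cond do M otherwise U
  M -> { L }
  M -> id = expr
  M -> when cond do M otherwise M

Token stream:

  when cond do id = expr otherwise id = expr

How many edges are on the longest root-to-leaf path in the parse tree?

3

[S [M when cond do [M id = expr] otherwise [M id = expr]]]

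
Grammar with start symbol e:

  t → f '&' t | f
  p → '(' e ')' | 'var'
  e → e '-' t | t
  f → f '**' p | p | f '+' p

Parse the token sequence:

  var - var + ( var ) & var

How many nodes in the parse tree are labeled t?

[e [e [t [f [p var]]]] - [t [f [f [p var]] + [p ( [e [t [f [p var]]]] )]] & [t [f [p var]]]]]

4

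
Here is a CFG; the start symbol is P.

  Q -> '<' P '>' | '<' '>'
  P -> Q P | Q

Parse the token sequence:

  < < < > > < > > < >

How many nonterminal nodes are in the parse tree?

10

[P [Q < [P [Q < [P [Q < >]] >] [P [Q < >]]] >] [P [Q < >]]]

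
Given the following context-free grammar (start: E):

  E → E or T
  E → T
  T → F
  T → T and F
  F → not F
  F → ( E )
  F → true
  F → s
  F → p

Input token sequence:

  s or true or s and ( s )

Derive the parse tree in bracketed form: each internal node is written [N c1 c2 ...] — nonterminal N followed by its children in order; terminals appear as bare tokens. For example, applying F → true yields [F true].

[E [E [E [T [F s]]] or [T [F true]]] or [T [T [F s]] and [F ( [E [T [F s]]] )]]]

E
E or T
E or T or T
T or T or T
F or T or T
s or T or T
s or F or T
s or true or T
s or true or T and F
s or true or F and F
s or true or s and F
s or true or s and ( E )
s or true or s and ( T )
s or true or s and ( F )
s or true or s and ( s )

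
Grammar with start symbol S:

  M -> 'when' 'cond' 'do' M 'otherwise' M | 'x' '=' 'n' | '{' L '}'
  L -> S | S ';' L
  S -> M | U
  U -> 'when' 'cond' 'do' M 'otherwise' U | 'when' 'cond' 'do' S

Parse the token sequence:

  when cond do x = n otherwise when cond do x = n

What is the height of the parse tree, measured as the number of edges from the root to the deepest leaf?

[S [U when cond do [M x = n] otherwise [U when cond do [S [M x = n]]]]]

5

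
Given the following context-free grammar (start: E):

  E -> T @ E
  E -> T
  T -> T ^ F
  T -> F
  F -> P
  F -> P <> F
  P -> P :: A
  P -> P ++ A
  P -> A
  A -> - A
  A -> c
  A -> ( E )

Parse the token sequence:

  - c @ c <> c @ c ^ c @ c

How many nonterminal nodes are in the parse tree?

[E [T [F [P [A - [A c]]]]] @ [E [T [F [P [A c]] <> [F [P [A c]]]]] @ [E [T [T [F [P [A c]]]] ^ [F [P [A c]]]] @ [E [T [F [P [A c]]]]]]]]

28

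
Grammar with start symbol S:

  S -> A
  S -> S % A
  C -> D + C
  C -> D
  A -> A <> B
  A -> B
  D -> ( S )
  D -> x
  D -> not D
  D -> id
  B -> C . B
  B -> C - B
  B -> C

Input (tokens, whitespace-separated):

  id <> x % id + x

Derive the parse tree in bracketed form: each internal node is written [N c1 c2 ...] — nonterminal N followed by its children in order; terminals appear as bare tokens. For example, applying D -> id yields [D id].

[S [S [A [A [B [C [D id]]]] <> [B [C [D x]]]]] % [A [B [C [D id] + [C [D x]]]]]]

S
S % A
A % A
A <> B % A
B <> B % A
C <> B % A
D <> B % A
id <> B % A
id <> C % A
id <> D % A
id <> x % A
id <> x % B
id <> x % C
id <> x % D + C
id <> x % id + C
id <> x % id + D
id <> x % id + x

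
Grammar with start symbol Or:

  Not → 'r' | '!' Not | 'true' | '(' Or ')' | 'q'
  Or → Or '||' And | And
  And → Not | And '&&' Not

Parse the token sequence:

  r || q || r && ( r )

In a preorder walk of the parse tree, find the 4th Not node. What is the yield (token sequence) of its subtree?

( r )

[Or [Or [Or [And [Not r]]] || [And [Not q]]] || [And [And [Not r]] && [Not ( [Or [And [Not r]]] )]]]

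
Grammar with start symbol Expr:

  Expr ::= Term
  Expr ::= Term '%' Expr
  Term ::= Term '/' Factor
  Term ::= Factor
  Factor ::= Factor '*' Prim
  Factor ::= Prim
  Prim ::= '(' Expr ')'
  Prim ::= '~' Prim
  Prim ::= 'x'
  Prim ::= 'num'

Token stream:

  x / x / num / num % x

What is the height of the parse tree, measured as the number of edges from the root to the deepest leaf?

7

[Expr [Term [Term [Term [Term [Factor [Prim x]]] / [Factor [Prim x]]] / [Factor [Prim num]]] / [Factor [Prim num]]] % [Expr [Term [Factor [Prim x]]]]]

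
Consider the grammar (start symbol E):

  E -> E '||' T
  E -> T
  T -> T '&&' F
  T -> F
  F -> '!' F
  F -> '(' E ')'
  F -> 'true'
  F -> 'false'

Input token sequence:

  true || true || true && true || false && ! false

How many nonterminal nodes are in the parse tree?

17

[E [E [E [E [T [F true]]] || [T [F true]]] || [T [T [F true]] && [F true]]] || [T [T [F false]] && [F ! [F false]]]]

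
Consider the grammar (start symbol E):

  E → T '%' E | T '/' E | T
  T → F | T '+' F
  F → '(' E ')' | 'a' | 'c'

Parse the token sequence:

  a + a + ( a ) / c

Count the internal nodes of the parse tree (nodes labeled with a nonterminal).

13

[E [T [T [T [F a]] + [F a]] + [F ( [E [T [F a]]] )]] / [E [T [F c]]]]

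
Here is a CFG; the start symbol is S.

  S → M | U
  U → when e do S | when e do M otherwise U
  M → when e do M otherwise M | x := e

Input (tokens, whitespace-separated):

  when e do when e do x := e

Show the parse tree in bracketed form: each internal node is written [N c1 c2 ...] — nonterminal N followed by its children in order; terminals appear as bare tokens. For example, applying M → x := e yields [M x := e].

[S [U when e do [S [U when e do [S [M x := e]]]]]]

S
U
when e do S
when e do U
when e do when e do S
when e do when e do M
when e do when e do x := e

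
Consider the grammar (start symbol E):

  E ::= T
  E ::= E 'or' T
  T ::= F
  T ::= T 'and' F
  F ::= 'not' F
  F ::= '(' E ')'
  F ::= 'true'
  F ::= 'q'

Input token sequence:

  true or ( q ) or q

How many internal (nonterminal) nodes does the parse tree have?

12

[E [E [E [T [F true]]] or [T [F ( [E [T [F q]]] )]]] or [T [F q]]]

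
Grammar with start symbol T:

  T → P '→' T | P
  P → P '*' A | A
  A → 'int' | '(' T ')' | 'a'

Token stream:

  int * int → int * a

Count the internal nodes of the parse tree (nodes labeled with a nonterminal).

[T [P [P [A int]] * [A int]] → [T [P [P [A int]] * [A a]]]]

10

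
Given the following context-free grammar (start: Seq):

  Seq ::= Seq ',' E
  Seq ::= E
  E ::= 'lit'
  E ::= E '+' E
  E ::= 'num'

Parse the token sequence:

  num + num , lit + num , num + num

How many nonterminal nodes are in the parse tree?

12

[Seq [Seq [Seq [E [E num] + [E num]]] , [E [E lit] + [E num]]] , [E [E num] + [E num]]]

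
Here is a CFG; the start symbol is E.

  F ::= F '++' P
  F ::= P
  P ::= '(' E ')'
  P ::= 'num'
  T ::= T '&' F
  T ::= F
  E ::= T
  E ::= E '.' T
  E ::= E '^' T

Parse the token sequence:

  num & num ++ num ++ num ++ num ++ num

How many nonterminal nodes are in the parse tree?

[E [T [T [F [P num]]] & [F [F [F [F [F [P num]] ++ [P num]] ++ [P num]] ++ [P num]] ++ [P num]]]]

15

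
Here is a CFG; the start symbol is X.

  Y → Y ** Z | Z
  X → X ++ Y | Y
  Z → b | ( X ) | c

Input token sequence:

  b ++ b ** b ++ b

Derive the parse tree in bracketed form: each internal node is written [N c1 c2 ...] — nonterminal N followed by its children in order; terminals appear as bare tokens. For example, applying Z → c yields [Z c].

[X [X [X [Y [Z b]]] ++ [Y [Y [Z b]] ** [Z b]]] ++ [Y [Z b]]]

X
X ++ Y
X ++ Y ++ Y
Y ++ Y ++ Y
Z ++ Y ++ Y
b ++ Y ++ Y
b ++ Y ** Z ++ Y
b ++ Z ** Z ++ Y
b ++ b ** Z ++ Y
b ++ b ** b ++ Y
b ++ b ** b ++ Z
b ++ b ** b ++ b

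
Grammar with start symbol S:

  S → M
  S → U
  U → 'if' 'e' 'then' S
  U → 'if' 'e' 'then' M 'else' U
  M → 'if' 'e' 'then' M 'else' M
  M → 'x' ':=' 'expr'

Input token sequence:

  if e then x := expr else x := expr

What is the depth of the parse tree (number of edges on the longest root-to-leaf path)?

[S [M if e then [M x := expr] else [M x := expr]]]

3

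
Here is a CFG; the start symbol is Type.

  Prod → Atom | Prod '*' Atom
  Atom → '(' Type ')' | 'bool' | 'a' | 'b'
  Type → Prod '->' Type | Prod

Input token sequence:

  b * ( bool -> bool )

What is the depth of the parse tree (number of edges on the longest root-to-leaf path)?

7

[Type [Prod [Prod [Atom b]] * [Atom ( [Type [Prod [Atom bool]] -> [Type [Prod [Atom bool]]]] )]]]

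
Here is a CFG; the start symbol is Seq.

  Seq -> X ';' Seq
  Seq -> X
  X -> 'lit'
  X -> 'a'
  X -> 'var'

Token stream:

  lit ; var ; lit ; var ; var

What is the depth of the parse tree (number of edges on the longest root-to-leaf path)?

6

[Seq [X lit] ; [Seq [X var] ; [Seq [X lit] ; [Seq [X var] ; [Seq [X var]]]]]]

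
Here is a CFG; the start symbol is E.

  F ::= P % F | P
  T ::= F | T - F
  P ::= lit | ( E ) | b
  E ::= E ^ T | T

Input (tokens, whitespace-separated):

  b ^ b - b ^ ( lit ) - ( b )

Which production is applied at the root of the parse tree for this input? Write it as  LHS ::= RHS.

E ::= E ^ T

[E [E [E [T [F [P b]]]] ^ [T [T [F [P b]]] - [F [P b]]]] ^ [T [T [F [P ( [E [T [F [P lit]]]] )]]] - [F [P ( [E [T [F [P b]]]] )]]]]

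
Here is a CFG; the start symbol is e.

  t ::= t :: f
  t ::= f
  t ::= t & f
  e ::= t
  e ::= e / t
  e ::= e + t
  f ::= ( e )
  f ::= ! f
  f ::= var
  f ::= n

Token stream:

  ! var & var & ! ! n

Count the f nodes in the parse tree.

[e [t [t [t [f ! [f var]]] & [f var]] & [f ! [f ! [f n]]]]]

6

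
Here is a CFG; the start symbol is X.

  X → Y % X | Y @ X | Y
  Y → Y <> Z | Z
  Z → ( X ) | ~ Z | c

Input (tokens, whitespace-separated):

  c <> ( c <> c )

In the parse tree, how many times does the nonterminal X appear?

2

[X [Y [Y [Z c]] <> [Z ( [X [Y [Y [Z c]] <> [Z c]]] )]]]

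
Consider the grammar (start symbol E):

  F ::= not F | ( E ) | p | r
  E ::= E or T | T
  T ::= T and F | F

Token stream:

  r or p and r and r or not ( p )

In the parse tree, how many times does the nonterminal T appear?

[E [E [E [T [F r]]] or [T [T [T [F p]] and [F r]] and [F r]]] or [T [F not [F ( [E [T [F p]]] )]]]]

6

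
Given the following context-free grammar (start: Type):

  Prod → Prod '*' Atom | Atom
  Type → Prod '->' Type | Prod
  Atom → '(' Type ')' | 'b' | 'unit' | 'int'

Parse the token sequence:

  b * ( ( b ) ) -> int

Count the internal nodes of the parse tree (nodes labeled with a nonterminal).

[Type [Prod [Prod [Atom b]] * [Atom ( [Type [Prod [Atom ( [Type [Prod [Atom b]]] )]]] )]] -> [Type [Prod [Atom int]]]]

14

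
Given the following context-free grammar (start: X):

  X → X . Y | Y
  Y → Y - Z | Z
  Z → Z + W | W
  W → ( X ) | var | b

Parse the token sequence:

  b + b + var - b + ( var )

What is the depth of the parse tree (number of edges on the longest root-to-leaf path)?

8

[X [Y [Y [Z [Z [Z [W b]] + [W b]] + [W var]]] - [Z [Z [W b]] + [W ( [X [Y [Z [W var]]]] )]]]]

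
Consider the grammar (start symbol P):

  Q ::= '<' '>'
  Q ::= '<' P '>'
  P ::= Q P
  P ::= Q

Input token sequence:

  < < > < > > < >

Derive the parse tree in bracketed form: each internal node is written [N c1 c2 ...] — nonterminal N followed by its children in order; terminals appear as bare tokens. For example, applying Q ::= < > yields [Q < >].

P
Q P
< P > P
< Q P > P
< < > P > P
< < > Q > P
< < > < > > P
< < > < > > Q
< < > < > > < >

[P [Q < [P [Q < >] [P [Q < >]]] >] [P [Q < >]]]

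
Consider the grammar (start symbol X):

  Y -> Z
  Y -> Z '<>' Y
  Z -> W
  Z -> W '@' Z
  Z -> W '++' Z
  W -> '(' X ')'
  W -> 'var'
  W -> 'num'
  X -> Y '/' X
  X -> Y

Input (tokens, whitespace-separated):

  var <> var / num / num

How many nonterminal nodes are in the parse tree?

15

[X [Y [Z [W var]] <> [Y [Z [W var]]]] / [X [Y [Z [W num]]] / [X [Y [Z [W num]]]]]]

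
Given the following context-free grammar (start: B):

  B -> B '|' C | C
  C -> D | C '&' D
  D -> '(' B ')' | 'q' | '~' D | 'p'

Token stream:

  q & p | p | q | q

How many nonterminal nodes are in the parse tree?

[B [B [B [B [C [C [D q]] & [D p]]] | [C [D p]]] | [C [D q]]] | [C [D q]]]

14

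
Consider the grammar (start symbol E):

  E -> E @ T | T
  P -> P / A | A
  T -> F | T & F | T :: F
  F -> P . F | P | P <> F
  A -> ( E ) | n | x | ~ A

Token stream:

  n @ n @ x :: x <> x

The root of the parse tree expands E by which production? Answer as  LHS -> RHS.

E -> E @ T

[E [E [E [T [F [P [A n]]]]] @ [T [F [P [A n]]]]] @ [T [T [F [P [A x]]]] :: [F [P [A x]] <> [F [P [A x]]]]]]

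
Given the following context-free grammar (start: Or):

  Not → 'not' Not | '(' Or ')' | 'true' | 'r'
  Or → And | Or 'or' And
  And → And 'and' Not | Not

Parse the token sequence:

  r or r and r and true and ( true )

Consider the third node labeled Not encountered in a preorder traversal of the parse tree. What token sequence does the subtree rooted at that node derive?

[Or [Or [And [Not r]]] or [And [And [And [And [Not r]] and [Not r]] and [Not true]] and [Not ( [Or [And [Not true]]] )]]]

r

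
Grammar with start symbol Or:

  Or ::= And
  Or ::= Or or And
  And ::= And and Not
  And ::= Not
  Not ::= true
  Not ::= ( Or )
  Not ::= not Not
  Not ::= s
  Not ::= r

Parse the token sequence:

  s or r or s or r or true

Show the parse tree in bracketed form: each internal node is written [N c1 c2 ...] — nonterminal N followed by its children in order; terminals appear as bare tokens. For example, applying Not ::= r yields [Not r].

[Or [Or [Or [Or [Or [And [Not s]]] or [And [Not r]]] or [And [Not s]]] or [And [Not r]]] or [And [Not true]]]

Or
Or or And
Or or And or And
Or or And or And or And
Or or And or And or And or And
And or And or And or And or And
Not or And or And or And or And
s or And or And or And or And
s or Not or And or And or And
s or r or And or And or And
s or r or Not or And or And
s or r or s or And or And
s or r or s or Not or And
s or r or s or r or And
s or r or s or r or Not
s or r or s or r or true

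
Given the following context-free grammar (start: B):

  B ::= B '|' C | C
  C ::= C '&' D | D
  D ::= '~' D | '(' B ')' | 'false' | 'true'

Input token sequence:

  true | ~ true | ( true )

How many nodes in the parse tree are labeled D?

[B [B [B [C [D true]]] | [C [D ~ [D true]]]] | [C [D ( [B [C [D true]]] )]]]

5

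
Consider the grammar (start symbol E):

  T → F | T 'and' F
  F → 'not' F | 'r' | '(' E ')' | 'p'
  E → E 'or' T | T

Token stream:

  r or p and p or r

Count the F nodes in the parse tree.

[E [E [E [T [F r]]] or [T [T [F p]] and [F p]]] or [T [F r]]]

4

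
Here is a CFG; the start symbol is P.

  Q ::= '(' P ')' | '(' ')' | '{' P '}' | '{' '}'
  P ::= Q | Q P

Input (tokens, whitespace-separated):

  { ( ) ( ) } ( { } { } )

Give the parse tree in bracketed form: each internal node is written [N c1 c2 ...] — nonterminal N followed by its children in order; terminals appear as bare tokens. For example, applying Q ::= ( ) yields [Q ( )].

[P [Q { [P [Q ( )] [P [Q ( )]]] }] [P [Q ( [P [Q { }] [P [Q { }]]] )]]]

P
Q P
{ P } P
{ Q P } P
{ ( ) P } P
{ ( ) Q } P
{ ( ) ( ) } P
{ ( ) ( ) } Q
{ ( ) ( ) } ( P )
{ ( ) ( ) } ( Q P )
{ ( ) ( ) } ( { } P )
{ ( ) ( ) } ( { } Q )
{ ( ) ( ) } ( { } { } )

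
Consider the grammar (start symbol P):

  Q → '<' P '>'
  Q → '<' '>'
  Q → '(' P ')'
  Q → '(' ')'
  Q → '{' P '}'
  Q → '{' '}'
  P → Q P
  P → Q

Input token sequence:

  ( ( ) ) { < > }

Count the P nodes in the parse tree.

[P [Q ( [P [Q ( )]] )] [P [Q { [P [Q < >]] }]]]

4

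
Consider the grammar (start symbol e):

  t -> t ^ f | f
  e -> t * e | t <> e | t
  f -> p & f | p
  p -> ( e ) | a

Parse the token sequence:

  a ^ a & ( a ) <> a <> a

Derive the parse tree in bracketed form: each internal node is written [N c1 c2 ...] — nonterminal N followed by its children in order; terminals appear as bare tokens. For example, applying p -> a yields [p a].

e
t <> e
t ^ f <> e
f ^ f <> e
p ^ f <> e
a ^ f <> e
a ^ p & f <> e
a ^ a & f <> e
a ^ a & p <> e
a ^ a & ( e ) <> e
a ^ a & ( t ) <> e
a ^ a & ( f ) <> e
a ^ a & ( p ) <> e
a ^ a & ( a ) <> e
a ^ a & ( a ) <> t <> e
a ^ a & ( a ) <> f <> e
a ^ a & ( a ) <> p <> e
a ^ a & ( a ) <> a <> e
a ^ a & ( a ) <> a <> t
a ^ a & ( a ) <> a <> f
a ^ a & ( a ) <> a <> p
a ^ a & ( a ) <> a <> a

[e [t [t [f [p a]]] ^ [f [p a] & [f [p ( [e [t [f [p a]]]] )]]]] <> [e [t [f [p a]]] <> [e [t [f [p a]]]]]]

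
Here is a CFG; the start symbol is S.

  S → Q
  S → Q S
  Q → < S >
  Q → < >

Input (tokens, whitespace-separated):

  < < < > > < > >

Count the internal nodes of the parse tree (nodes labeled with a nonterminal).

8

[S [Q < [S [Q < [S [Q < >]] >] [S [Q < >]]] >]]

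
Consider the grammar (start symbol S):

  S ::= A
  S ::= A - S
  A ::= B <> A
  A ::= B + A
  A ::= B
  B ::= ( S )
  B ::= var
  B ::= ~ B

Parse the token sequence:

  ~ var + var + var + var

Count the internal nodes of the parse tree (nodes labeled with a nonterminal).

[S [A [B ~ [B var]] + [A [B var] + [A [B var] + [A [B var]]]]]]

10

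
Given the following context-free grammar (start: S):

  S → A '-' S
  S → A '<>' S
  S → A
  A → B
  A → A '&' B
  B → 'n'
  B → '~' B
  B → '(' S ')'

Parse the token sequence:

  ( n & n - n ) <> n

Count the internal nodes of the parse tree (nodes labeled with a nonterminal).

14

[S [A [B ( [S [A [A [B n]] & [B n]] - [S [A [B n]]]] )]] <> [S [A [B n]]]]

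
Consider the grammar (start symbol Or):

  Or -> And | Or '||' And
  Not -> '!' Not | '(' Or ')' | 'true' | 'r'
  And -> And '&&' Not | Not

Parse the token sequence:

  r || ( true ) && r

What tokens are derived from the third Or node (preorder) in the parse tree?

true

[Or [Or [And [Not r]]] || [And [And [Not ( [Or [And [Not true]]] )]] && [Not r]]]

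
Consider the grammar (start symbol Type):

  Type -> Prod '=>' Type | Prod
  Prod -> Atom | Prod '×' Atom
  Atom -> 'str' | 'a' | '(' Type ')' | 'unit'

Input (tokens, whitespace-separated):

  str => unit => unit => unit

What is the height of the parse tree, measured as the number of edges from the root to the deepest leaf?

[Type [Prod [Atom str]] => [Type [Prod [Atom unit]] => [Type [Prod [Atom unit]] => [Type [Prod [Atom unit]]]]]]

6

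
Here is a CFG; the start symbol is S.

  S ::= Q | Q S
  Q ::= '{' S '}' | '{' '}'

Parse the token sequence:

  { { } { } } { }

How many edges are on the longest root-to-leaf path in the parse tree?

5

[S [Q { [S [Q { }] [S [Q { }]]] }] [S [Q { }]]]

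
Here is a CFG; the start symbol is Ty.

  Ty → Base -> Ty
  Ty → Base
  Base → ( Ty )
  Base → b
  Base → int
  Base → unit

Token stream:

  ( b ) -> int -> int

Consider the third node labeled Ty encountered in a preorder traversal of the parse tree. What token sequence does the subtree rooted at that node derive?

int -> int

[Ty [Base ( [Ty [Base b]] )] -> [Ty [Base int] -> [Ty [Base int]]]]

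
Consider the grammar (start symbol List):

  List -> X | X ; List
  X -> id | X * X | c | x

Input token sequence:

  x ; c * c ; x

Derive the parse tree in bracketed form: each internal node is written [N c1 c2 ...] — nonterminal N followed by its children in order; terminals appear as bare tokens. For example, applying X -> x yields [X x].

List
X ; List
x ; List
x ; X ; List
x ; X * X ; List
x ; c * X ; List
x ; c * c ; List
x ; c * c ; X
x ; c * c ; x

[List [X x] ; [List [X [X c] * [X c]] ; [List [X x]]]]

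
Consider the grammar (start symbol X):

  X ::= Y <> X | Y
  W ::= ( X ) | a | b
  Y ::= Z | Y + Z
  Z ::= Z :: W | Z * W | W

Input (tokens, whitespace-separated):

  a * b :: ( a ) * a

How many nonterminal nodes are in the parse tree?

[X [Y [Z [Z [Z [Z [W a]] * [W b]] :: [W ( [X [Y [Z [W a]]]] )]] * [W a]]]]

14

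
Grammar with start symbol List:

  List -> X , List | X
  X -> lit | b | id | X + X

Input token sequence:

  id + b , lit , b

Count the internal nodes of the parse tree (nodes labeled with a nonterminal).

8

[List [X [X id] + [X b]] , [List [X lit] , [List [X b]]]]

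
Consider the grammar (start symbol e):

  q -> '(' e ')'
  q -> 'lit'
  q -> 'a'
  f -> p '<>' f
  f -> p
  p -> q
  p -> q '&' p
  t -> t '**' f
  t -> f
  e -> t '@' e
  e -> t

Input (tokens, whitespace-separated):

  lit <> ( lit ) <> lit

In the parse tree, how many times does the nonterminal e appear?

2

[e [t [f [p [q lit]] <> [f [p [q ( [e [t [f [p [q lit]]]]] )]] <> [f [p [q lit]]]]]]]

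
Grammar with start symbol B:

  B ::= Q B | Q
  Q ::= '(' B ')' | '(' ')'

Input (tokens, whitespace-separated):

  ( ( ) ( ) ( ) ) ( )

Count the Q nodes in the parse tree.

[B [Q ( [B [Q ( )] [B [Q ( )] [B [Q ( )]]]] )] [B [Q ( )]]]

5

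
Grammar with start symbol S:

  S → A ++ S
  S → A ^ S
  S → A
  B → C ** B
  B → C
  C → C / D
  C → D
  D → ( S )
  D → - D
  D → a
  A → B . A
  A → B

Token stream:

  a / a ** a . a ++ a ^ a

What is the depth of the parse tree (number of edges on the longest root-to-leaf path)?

[S [A [B [C [C [D a]] / [D a]] ** [B [C [D a]]]] . [A [B [C [D a]]]]] ++ [S [A [B [C [D a]]]] ^ [S [A [B [C [D a]]]]]]]

7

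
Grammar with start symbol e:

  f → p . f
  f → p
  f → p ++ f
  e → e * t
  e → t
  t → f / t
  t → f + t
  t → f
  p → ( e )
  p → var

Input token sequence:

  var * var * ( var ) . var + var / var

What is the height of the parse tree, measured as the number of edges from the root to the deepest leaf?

[e [e [e [t [f [p var]]]] * [t [f [p var]]]] * [t [f [p ( [e [t [f [p var]]]] )] . [f [p var]]] + [t [f [p var]] / [t [f [p var]]]]]]

8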